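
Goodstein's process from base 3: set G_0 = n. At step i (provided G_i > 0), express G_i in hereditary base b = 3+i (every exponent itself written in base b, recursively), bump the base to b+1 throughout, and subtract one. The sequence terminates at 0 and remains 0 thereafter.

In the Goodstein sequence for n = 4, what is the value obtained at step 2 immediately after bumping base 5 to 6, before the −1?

(0) 4|_3 = 3 + 1 ↦ 4 + 1|_4 = 5 ⇒ 4
(1) 4|_4 = 4 ↦ 5|_5 = 5 ⇒ 4
(2) 4|_5 = 4 ↦ 4|_6 = 4 ⇒ 3

4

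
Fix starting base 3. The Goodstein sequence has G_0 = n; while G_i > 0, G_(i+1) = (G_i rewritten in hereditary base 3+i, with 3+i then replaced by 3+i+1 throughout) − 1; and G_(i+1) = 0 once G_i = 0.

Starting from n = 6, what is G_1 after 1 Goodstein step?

6 —HB3→ 2·3 —bump→ 2·4 = 8 —(−1)→ 7
7 —HB4→ 4 + 3 —bump→ 5 + 3 = 8 —(−1)→ 7

7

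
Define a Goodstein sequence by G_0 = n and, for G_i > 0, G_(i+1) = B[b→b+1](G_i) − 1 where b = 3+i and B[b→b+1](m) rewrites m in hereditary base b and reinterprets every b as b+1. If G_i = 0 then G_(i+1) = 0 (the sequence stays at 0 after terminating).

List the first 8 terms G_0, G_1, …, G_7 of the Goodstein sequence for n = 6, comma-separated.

6, 7, 7, 7, 7, 7, 6, 5

i=0: 6 = 2·3 (b=3); 3→4: 2·4 = 8; 8−1 = 7
i=1: 7 = 4 + 3 (b=4); 4→5: 5 + 3 = 8; 8−1 = 7
i=2: 7 = 5 + 2 (b=5); 5→6: 6 + 2 = 8; 8−1 = 7
i=3: 7 = 6 + 1 (b=6); 6→7: 7 + 1 = 8; 8−1 = 7
i=4: 7 = 7 (b=7); 7→8: 8 = 8; 8−1 = 7
i=5: 7 = 7 (b=8); 8→9: 7 = 7; 7−1 = 6
i=6: 6 = 6 (b=9); 9→10: 6 = 6; 6−1 = 5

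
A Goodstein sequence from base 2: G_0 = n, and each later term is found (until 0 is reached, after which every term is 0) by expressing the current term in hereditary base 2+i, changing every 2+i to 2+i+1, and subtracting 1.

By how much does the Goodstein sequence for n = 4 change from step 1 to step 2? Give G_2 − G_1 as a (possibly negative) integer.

15

(0) 4|_2 = 2^2 ↦ 3^3|_3 = 27 ⇒ 26
(1) 26|_3 = 2·3^2 + 2·3 + 2 ↦ 2·4^2 + 2·4 + 2|_4 = 42 ⇒ 41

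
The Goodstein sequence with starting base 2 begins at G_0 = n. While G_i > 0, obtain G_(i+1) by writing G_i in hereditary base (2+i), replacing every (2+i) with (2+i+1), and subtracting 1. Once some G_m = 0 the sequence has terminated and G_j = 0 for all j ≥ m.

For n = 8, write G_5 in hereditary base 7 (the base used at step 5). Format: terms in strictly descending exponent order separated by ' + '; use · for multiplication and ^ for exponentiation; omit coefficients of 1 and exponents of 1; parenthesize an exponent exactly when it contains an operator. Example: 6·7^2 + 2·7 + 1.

2·7^7 + 2·7^2 + 7 + 4

i=0: 8 = 2^(2 + 1) (b=2); 2→3: 3^(3 + 1) = 81; 81−1 = 80
i=1: 80 = 2·3^3 + 2·3^2 + 2·3 + 2 (b=3); 3→4: 2·4^4 + 2·4^2 + 2·4 + 2 = 554; 554−1 = 553
i=2: 553 = 2·4^4 + 2·4^2 + 2·4 + 1 (b=4); 4→5: 2·5^5 + 2·5^2 + 2·5 + 1 = 6311; 6311−1 = 6310
i=3: 6310 = 2·5^5 + 2·5^2 + 2·5 (b=5); 5→6: 2·6^6 + 2·6^2 + 2·6 = 93396; 93396−1 = 93395
i=4: 93395 = 2·6^6 + 2·6^2 + 6 + 5 (b=6); 6→7: 2·7^7 + 2·7^2 + 7 + 5 = 1647196; 1647196−1 = 1647195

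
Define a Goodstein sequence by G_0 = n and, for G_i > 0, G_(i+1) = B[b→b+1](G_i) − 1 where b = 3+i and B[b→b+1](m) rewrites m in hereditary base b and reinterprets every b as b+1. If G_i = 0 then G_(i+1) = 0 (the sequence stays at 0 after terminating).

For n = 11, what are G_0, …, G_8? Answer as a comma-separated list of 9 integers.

step 0: 11 = 3^2 + 2; sub 4 for 3: 4^2 + 2; = 18; G_1 = 18−1 = 17
step 1: 17 = 4^2 + 1; sub 5 for 4: 5^2 + 1; = 26; G_2 = 26−1 = 25
step 2: 25 = 5^2; sub 6 for 5: 6^2; = 36; G_3 = 36−1 = 35
step 3: 35 = 5·6 + 5; sub 7 for 6: 5·7 + 5; = 40; G_4 = 40−1 = 39
step 4: 39 = 5·7 + 4; sub 8 for 7: 5·8 + 4; = 44; G_5 = 44−1 = 43
step 5: 43 = 5·8 + 3; sub 9 for 8: 5·9 + 3; = 48; G_6 = 48−1 = 47
step 6: 47 = 5·9 + 2; sub 10 for 9: 5·10 + 2; = 52; G_7 = 52−1 = 51
step 7: 51 = 5·10 + 1; sub 11 for 10: 5·11 + 1; = 56; G_8 = 56−1 = 55

11, 17, 25, 35, 39, 43, 47, 51, 55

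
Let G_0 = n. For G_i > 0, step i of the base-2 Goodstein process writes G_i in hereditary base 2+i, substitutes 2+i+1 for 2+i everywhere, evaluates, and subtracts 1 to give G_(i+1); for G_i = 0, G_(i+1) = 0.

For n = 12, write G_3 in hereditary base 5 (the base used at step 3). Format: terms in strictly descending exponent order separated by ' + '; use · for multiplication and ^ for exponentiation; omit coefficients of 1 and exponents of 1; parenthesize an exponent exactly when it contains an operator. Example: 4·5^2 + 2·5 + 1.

G_0 = 12. HB_2(12) = 2^(2 + 1) + 2^2. Bump = 108. G_1 = 107.
G_1 = 107. HB_3(107) = 3^(3 + 1) + 2·3^2 + 2·3 + 2. Bump = 1066. G_2 = 1065.
G_2 = 1065. HB_4(1065) = 4^(4 + 1) + 2·4^2 + 2·4 + 1. Bump = 15686. G_3 = 15685.
G_3 = 15685. HB_5(15685) = 5^(5 + 1) + 2·5^2 + 2·5. Bump = 280020. G_4 = 280019.

5^(5 + 1) + 2·5^2 + 2·5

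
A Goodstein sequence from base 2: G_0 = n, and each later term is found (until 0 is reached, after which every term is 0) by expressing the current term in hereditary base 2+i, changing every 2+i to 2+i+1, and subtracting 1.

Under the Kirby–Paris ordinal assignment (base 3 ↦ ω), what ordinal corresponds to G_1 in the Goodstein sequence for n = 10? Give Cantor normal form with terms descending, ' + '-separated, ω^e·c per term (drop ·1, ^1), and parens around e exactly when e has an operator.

[0] 10 ≡ 2^(2 + 1) + 2 (base 2). Lift 3: 84. −1: 83.
[1] 83 ≡ 3^(3 + 1) + 2 (base 3). Lift 4: 1026. −1: 1025.

ω^(ω + 1) + 2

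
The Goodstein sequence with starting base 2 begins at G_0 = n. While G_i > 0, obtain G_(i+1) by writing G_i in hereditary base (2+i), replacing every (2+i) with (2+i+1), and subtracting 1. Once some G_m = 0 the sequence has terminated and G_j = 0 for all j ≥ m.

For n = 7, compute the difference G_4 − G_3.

43530

step 0: 7 = 2^2 + 2 + 1; sub 3 for 2: 3^3 + 3 + 1; = 31; G_1 = 31−1 = 30
step 1: 30 = 3^3 + 3; sub 4 for 3: 4^4 + 4; = 260; G_2 = 260−1 = 259
step 2: 259 = 4^4 + 3; sub 5 for 4: 5^5 + 3; = 3128; G_3 = 3128−1 = 3127
step 3: 3127 = 5^5 + 2; sub 6 for 5: 6^6 + 2; = 46658; G_4 = 46658−1 = 46657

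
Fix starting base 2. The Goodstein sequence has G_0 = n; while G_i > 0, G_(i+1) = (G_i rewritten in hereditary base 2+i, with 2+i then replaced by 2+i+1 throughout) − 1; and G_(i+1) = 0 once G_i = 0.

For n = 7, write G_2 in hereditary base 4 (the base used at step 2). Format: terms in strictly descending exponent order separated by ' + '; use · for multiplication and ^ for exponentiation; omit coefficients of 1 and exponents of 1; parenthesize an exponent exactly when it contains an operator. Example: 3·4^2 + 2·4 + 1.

4^4 + 3

base 2: 7 = 2^2 + 2 + 1; at 3: 3^3 + 3 + 1 = 31; next = 30
base 3: 30 = 3^3 + 3; at 4: 4^4 + 4 = 260; next = 259
base 4: 259 = 4^4 + 3; at 5: 5^5 + 3 = 3128; next = 3127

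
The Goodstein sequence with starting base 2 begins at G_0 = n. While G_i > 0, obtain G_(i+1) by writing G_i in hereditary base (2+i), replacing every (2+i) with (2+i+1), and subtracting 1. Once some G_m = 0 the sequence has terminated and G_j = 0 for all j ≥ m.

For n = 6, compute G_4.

(0) 6|_2 = 2^2 + 2 ↦ 3^3 + 3|_3 = 30 ⇒ 29
(1) 29|_3 = 3^3 + 2 ↦ 4^4 + 2|_4 = 258 ⇒ 257
(2) 257|_4 = 4^4 + 1 ↦ 5^5 + 1|_5 = 3126 ⇒ 3125
(3) 3125|_5 = 5^5 ↦ 6^6|_6 = 46656 ⇒ 46655

46655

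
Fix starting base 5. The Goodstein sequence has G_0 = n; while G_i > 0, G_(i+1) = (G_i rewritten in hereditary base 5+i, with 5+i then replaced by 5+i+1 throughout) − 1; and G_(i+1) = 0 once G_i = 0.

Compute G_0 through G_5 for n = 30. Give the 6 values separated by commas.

G_0 = 30. HB_5(30) = 5^2 + 5. Bump = 42. G_1 = 41.
G_1 = 41. HB_6(41) = 6^2 + 5. Bump = 54. G_2 = 53.
G_2 = 53. HB_7(53) = 7^2 + 4. Bump = 68. G_3 = 67.
G_3 = 67. HB_8(67) = 8^2 + 3. Bump = 84. G_4 = 83.
G_4 = 83. HB_9(83) = 9^2 + 2. Bump = 102. G_5 = 101.

30, 41, 53, 67, 83, 101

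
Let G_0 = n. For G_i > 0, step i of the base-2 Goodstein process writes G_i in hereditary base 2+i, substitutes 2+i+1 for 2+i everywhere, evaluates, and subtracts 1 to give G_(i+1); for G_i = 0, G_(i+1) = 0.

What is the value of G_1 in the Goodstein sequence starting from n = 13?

108

13 —HB2→ 2^(2 + 1) + 2^2 + 1 —bump→ 3^(3 + 1) + 3^3 + 1 = 109 —(−1)→ 108
108 —HB3→ 3^(3 + 1) + 3^3 —bump→ 4^(4 + 1) + 4^4 = 1280 —(−1)→ 1279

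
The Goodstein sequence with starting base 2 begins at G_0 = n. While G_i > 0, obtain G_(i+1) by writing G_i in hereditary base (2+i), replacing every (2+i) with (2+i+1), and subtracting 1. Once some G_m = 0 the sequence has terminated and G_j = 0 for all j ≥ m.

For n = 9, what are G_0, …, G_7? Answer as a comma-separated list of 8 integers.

9, 81, 1023, 9842, 140743, 2471826, 50333399, 1162263921

i=0: 9 = 2^(2 + 1) + 1 (b=2); 2→3: 3^(3 + 1) + 1 = 82; 82−1 = 81
i=1: 81 = 3^(3 + 1) (b=3); 3→4: 4^(4 + 1) = 1024; 1024−1 = 1023
i=2: 1023 = 3·4^4 + 3·4^3 + 3·4^2 + 3·4 + 3 (b=4); 4→5: 3·5^5 + 3·5^3 + 3·5^2 + 3·5 + 3 = 9843; 9843−1 = 9842
i=3: 9842 = 3·5^5 + 3·5^3 + 3·5^2 + 3·5 + 2 (b=5); 5→6: 3·6^6 + 3·6^3 + 3·6^2 + 3·6 + 2 = 140744; 140744−1 = 140743
i=4: 140743 = 3·6^6 + 3·6^3 + 3·6^2 + 3·6 + 1 (b=6); 6→7: 3·7^7 + 3·7^3 + 3·7^2 + 3·7 + 1 = 2471827; 2471827−1 = 2471826
i=5: 2471826 = 3·7^7 + 3·7^3 + 3·7^2 + 3·7 (b=7); 7→8: 3·8^8 + 3·8^3 + 3·8^2 + 3·8 = 50333400; 50333400−1 = 50333399
i=6: 50333399 = 3·8^8 + 3·8^3 + 3·8^2 + 2·8 + 7 (b=8); 8→9: 3·9^9 + 3·9^3 + 3·9^2 + 2·9 + 7 = 1162263922; 1162263922−1 = 1162263921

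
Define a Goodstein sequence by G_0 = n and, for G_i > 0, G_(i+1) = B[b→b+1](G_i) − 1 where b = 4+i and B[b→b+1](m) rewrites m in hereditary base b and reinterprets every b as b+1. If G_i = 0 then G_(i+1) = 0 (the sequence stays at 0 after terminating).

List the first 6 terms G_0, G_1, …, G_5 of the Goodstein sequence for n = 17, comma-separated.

[0] 17 ≡ 4^2 + 1 (base 4). Lift 5: 26. −1: 25.
[1] 25 ≡ 5^2 (base 5). Lift 6: 36. −1: 35.
[2] 35 ≡ 5·6 + 5 (base 6). Lift 7: 40. −1: 39.
[3] 39 ≡ 5·7 + 4 (base 7). Lift 8: 44. −1: 43.
[4] 43 ≡ 5·8 + 3 (base 8). Lift 9: 48. −1: 47.

17, 25, 35, 39, 43, 47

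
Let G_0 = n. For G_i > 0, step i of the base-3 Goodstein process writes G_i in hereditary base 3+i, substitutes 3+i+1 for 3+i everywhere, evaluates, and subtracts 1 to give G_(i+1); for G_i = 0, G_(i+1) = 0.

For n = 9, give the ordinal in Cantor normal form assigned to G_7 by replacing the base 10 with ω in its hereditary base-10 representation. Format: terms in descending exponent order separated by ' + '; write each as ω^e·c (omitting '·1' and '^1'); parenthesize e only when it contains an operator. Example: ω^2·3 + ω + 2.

ω·2 + 5

G_0=9  [base 3] 3^2  →[3↦4]→  4^2 = 16  −1 ⇒ G_1=15
G_1=15  [base 4] 3·4 + 3  →[4↦5]→  3·5 + 3 = 18  −1 ⇒ G_2=17
G_2=17  [base 5] 3·5 + 2  →[5↦6]→  3·6 + 2 = 20  −1 ⇒ G_3=19
G_3=19  [base 6] 3·6 + 1  →[6↦7]→  3·7 + 1 = 22  −1 ⇒ G_4=21
G_4=21  [base 7] 3·7  →[7↦8]→  3·8 = 24  −1 ⇒ G_5=23
G_5=23  [base 8] 2·8 + 7  →[8↦9]→  2·9 + 7 = 25  −1 ⇒ G_6=24
G_6=24  [base 9] 2·9 + 6  →[9↦10]→  2·10 + 6 = 26  −1 ⇒ G_7=25
G_7=25  [base 10] 2·10 + 5  →[10↦11]→  2·11 + 5 = 27  −1 ⇒ G_8=26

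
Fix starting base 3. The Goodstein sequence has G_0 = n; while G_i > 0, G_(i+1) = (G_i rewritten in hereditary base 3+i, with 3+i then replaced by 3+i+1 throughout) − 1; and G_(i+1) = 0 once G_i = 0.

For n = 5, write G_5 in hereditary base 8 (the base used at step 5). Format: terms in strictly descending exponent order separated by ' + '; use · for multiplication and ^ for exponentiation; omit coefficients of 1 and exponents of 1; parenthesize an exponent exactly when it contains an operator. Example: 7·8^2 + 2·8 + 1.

G_0=5  [base 3] 3 + 2  →[3↦4]→  4 + 2 = 6  −1 ⇒ G_1=5
G_1=5  [base 4] 4 + 1  →[4↦5]→  5 + 1 = 6  −1 ⇒ G_2=5
G_2=5  [base 5] 5  →[5↦6]→  6 = 6  −1 ⇒ G_3=5
G_3=5  [base 6] 5  →[6↦7]→  5 = 5  −1 ⇒ G_4=4
G_4=4  [base 7] 4  →[7↦8]→  4 = 4  −1 ⇒ G_5=3
G_5=3  [base 8] 3  →[8↦9]→  3 = 3  −1 ⇒ G_6=2

3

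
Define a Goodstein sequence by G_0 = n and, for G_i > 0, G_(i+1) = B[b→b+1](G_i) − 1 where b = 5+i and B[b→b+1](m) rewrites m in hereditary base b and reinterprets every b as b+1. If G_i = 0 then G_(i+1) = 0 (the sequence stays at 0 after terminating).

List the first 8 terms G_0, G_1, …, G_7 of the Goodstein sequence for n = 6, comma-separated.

step 0: 6 = 5 + 1; sub 6 for 5: 6 + 1; = 7; G_1 = 7−1 = 6
step 1: 6 = 6; sub 7 for 6: 7; = 7; G_2 = 7−1 = 6
step 2: 6 = 6; sub 8 for 7: 6; = 6; G_3 = 6−1 = 5
step 3: 5 = 5; sub 9 for 8: 5; = 5; G_4 = 5−1 = 4
step 4: 4 = 4; sub 10 for 9: 4; = 4; G_5 = 4−1 = 3
step 5: 3 = 3; sub 11 for 10: 3; = 3; G_6 = 3−1 = 2
step 6: 2 = 2; sub 12 for 11: 2; = 2; G_7 = 2−1 = 1

6, 6, 6, 5, 4, 3, 2, 1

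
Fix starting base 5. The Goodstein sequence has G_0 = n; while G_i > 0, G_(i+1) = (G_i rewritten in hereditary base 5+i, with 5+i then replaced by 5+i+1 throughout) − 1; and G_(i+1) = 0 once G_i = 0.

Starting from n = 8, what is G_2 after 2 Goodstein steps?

8

G_0 = 8. HB_5(8) = 5 + 3. Bump = 9. G_1 = 8.
G_1 = 8. HB_6(8) = 6 + 2. Bump = 9. G_2 = 8.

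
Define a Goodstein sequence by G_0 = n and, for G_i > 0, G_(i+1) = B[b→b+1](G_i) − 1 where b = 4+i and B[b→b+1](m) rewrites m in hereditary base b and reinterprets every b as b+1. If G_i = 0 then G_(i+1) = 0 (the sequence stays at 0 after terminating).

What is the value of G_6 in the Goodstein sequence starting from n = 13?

21

(0) 13|_4 = 3·4 + 1 ↦ 3·5 + 1|_5 = 16 ⇒ 15
(1) 15|_5 = 3·5 ↦ 3·6|_6 = 18 ⇒ 17
(2) 17|_6 = 2·6 + 5 ↦ 2·7 + 5|_7 = 19 ⇒ 18
(3) 18|_7 = 2·7 + 4 ↦ 2·8 + 4|_8 = 20 ⇒ 19
(4) 19|_8 = 2·8 + 3 ↦ 2·9 + 3|_9 = 21 ⇒ 20
(5) 20|_9 = 2·9 + 2 ↦ 2·10 + 2|_10 = 22 ⇒ 21
(6) 21|_10 = 2·10 + 1 ↦ 2·11 + 1|_11 = 23 ⇒ 22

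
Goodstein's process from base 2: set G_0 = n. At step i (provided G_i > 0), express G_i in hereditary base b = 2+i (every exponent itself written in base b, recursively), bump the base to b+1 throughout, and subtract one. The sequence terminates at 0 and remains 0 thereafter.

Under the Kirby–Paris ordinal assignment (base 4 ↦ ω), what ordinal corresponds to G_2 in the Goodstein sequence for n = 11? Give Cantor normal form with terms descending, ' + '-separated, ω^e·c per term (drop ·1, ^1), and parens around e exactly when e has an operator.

ω^(ω + 1) + 3

base 2: 11 = 2^(2 + 1) + 2 + 1; at 3: 3^(3 + 1) + 3 + 1 = 85; next = 84
base 3: 84 = 3^(3 + 1) + 3; at 4: 4^(4 + 1) + 4 = 1028; next = 1027
base 4: 1027 = 4^(4 + 1) + 3; at 5: 5^(5 + 1) + 3 = 15628; next = 15627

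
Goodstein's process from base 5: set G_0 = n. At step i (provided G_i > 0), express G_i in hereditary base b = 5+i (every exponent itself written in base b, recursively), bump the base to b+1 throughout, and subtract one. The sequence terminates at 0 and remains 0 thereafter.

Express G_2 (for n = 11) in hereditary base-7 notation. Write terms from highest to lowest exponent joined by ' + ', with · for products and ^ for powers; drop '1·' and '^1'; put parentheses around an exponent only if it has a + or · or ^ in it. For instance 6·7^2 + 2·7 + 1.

i=0: 11 = 2·5 + 1 (b=5); 5→6: 2·6 + 1 = 13; 13−1 = 12
i=1: 12 = 2·6 (b=6); 6→7: 2·7 = 14; 14−1 = 13
i=2: 13 = 7 + 6 (b=7); 7→8: 8 + 6 = 14; 14−1 = 13

7 + 6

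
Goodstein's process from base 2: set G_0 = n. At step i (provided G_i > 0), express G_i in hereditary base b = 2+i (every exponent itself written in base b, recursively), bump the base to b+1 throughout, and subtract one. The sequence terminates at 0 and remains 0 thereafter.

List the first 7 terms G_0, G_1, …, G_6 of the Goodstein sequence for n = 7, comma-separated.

7 —HB2→ 2^2 + 2 + 1 —bump→ 3^3 + 3 + 1 = 31 —(−1)→ 30
30 —HB3→ 3^3 + 3 —bump→ 4^4 + 4 = 260 —(−1)→ 259
259 —HB4→ 4^4 + 3 —bump→ 5^5 + 3 = 3128 —(−1)→ 3127
3127 —HB5→ 5^5 + 2 —bump→ 6^6 + 2 = 46658 —(−1)→ 46657
46657 —HB6→ 6^6 + 1 —bump→ 7^7 + 1 = 823544 —(−1)→ 823543
823543 —HB7→ 7^7 —bump→ 8^8 = 16777216 —(−1)→ 16777215

7, 30, 259, 3127, 46657, 823543, 16777215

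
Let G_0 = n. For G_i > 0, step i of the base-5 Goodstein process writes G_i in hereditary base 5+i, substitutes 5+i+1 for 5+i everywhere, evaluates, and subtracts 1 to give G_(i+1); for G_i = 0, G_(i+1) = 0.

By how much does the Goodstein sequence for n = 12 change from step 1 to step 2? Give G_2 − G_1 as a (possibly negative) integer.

1

base 5: 12 = 2·5 + 2; at 6: 2·6 + 2 = 14; next = 13
base 6: 13 = 2·6 + 1; at 7: 2·7 + 1 = 15; next = 14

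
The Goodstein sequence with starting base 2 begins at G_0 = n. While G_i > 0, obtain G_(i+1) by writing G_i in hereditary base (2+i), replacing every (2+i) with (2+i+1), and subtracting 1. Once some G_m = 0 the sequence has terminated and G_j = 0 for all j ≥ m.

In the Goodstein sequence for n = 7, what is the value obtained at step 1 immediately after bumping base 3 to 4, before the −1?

G_0=7  [base 2] 2^2 + 2 + 1  →[2↦3]→  3^3 + 3 + 1 = 31  −1 ⇒ G_1=30
G_1=30  [base 3] 3^3 + 3  →[3↦4]→  4^4 + 4 = 260  −1 ⇒ G_2=259

260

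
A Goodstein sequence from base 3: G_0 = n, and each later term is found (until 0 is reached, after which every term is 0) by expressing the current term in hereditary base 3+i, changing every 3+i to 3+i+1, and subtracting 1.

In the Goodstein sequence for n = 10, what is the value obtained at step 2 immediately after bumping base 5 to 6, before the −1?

28

(0) 10|_3 = 3^2 + 1 ↦ 4^2 + 1|_4 = 17 ⇒ 16
(1) 16|_4 = 4^2 ↦ 5^2|_5 = 25 ⇒ 24
(2) 24|_5 = 4·5 + 4 ↦ 4·6 + 4|_6 = 28 ⇒ 27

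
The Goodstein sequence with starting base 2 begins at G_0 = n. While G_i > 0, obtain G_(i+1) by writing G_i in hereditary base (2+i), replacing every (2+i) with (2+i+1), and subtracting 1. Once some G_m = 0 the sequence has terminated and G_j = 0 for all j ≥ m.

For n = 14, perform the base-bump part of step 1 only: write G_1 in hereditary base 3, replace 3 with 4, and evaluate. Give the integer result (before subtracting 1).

1282

G_0=14  [base 2] 2^(2 + 1) + 2^2 + 2  →[2↦3]→  3^(3 + 1) + 3^3 + 3 = 111  −1 ⇒ G_1=110
G_1=110  [base 3] 3^(3 + 1) + 3^3 + 2  →[3↦4]→  4^(4 + 1) + 4^4 + 2 = 1282  −1 ⇒ G_2=1281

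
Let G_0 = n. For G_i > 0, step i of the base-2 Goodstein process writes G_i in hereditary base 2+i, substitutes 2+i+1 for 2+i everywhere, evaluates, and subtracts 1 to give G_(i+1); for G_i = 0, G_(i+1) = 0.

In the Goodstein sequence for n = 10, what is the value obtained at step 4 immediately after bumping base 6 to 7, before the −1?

[0] 10 ≡ 2^(2 + 1) + 2 (base 2). Lift 3: 84. −1: 83.
[1] 83 ≡ 3^(3 + 1) + 2 (base 3). Lift 4: 1026. −1: 1025.
[2] 1025 ≡ 4^(4 + 1) + 1 (base 4). Lift 5: 15626. −1: 15625.
[3] 15625 ≡ 5^(5 + 1) (base 5). Lift 6: 279936. −1: 279935.
[4] 279935 ≡ 5·6^6 + 5·6^5 + 5·6^4 + 5·6^3 + 5·6^2 + 5·6 + 5 (base 6). Lift 7: 4215755. −1: 4215754.

4215755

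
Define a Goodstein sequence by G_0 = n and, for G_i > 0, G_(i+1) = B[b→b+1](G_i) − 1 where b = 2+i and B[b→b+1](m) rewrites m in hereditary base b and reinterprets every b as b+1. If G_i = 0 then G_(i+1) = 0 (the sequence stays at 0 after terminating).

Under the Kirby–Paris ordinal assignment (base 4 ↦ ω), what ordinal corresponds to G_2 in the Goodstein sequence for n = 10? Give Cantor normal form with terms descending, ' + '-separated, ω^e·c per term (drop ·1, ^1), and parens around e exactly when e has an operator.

G_0=10  [base 2] 2^(2 + 1) + 2  →[2↦3]→  3^(3 + 1) + 3 = 84  −1 ⇒ G_1=83
G_1=83  [base 3] 3^(3 + 1) + 2  →[3↦4]→  4^(4 + 1) + 2 = 1026  −1 ⇒ G_2=1025
G_2=1025  [base 4] 4^(4 + 1) + 1  →[4↦5]→  5^(5 + 1) + 1 = 15626  −1 ⇒ G_3=15625

ω^(ω + 1) + 1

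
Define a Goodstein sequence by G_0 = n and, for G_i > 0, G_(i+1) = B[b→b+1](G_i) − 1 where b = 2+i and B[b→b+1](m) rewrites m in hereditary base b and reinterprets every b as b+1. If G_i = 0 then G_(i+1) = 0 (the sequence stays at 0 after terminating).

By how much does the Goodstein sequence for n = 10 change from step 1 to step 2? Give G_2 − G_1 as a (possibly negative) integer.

10 —HB2→ 2^(2 + 1) + 2 —bump→ 3^(3 + 1) + 3 = 84 —(−1)→ 83
83 —HB3→ 3^(3 + 1) + 2 —bump→ 4^(4 + 1) + 2 = 1026 —(−1)→ 1025

942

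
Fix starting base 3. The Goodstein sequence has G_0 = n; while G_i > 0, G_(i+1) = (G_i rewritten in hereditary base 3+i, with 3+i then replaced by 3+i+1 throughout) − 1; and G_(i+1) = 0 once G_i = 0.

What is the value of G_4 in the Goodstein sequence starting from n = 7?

9

7 —HB3→ 2·3 + 1 —bump→ 2·4 + 1 = 9 —(−1)→ 8
8 —HB4→ 2·4 —bump→ 2·5 = 10 —(−1)→ 9
9 —HB5→ 5 + 4 —bump→ 6 + 4 = 10 —(−1)→ 9
9 —HB6→ 6 + 3 —bump→ 7 + 3 = 10 —(−1)→ 9
9 —HB7→ 7 + 2 —bump→ 8 + 2 = 10 —(−1)→ 9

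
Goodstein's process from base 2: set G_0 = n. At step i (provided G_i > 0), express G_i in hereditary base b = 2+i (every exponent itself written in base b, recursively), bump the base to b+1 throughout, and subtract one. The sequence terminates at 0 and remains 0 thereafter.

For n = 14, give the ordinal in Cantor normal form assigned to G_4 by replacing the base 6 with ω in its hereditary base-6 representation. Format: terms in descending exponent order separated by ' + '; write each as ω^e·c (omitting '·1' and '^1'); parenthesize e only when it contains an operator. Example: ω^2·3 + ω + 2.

ω^(ω + 1) + ω^5·5 + ω^4·5 + ω^3·5 + ω^2·5 + ω·5 + 5

step 0: 14 = 2^(2 + 1) + 2^2 + 2; sub 3 for 2: 3^(3 + 1) + 3^3 + 3; = 111; G_1 = 111−1 = 110
step 1: 110 = 3^(3 + 1) + 3^3 + 2; sub 4 for 3: 4^(4 + 1) + 4^4 + 2; = 1282; G_2 = 1282−1 = 1281
step 2: 1281 = 4^(4 + 1) + 4^4 + 1; sub 5 for 4: 5^(5 + 1) + 5^5 + 1; = 18751; G_3 = 18751−1 = 18750
step 3: 18750 = 5^(5 + 1) + 5^5; sub 6 for 5: 6^(6 + 1) + 6^6; = 326592; G_4 = 326592−1 = 326591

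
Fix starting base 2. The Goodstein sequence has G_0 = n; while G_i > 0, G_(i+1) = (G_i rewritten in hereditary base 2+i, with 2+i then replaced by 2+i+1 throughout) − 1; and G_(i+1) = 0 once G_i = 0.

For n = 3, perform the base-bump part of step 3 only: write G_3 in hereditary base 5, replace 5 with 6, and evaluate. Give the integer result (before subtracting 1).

2

G_0 = 3. HB_2(3) = 2 + 1. Bump = 4. G_1 = 3.
G_1 = 3. HB_3(3) = 3. Bump = 4. G_2 = 3.
G_2 = 3. HB_4(3) = 3. Bump = 3. G_3 = 2.
G_3 = 2. HB_5(2) = 2. Bump = 2. G_4 = 1.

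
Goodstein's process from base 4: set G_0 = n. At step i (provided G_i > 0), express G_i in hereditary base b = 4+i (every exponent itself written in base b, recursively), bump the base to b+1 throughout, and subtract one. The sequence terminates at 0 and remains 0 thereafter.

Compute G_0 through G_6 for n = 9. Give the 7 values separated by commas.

9, 10, 11, 11, 11, 11, 11

base 4: 9 = 2·4 + 1; at 5: 2·5 + 1 = 11; next = 10
base 5: 10 = 2·5; at 6: 2·6 = 12; next = 11
base 6: 11 = 6 + 5; at 7: 7 + 5 = 12; next = 11
base 7: 11 = 7 + 4; at 8: 8 + 4 = 12; next = 11
base 8: 11 = 8 + 3; at 9: 9 + 3 = 12; next = 11
base 9: 11 = 9 + 2; at 10: 10 + 2 = 12; next = 11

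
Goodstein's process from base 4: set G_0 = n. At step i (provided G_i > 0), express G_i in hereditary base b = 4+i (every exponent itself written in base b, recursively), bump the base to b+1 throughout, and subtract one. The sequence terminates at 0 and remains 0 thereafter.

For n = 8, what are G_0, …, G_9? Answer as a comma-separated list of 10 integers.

8, 9, 9, 9, 9, 9, 9, 8, 7, 6

base 4: 8 = 2·4; at 5: 2·5 = 10; next = 9
base 5: 9 = 5 + 4; at 6: 6 + 4 = 10; next = 9
base 6: 9 = 6 + 3; at 7: 7 + 3 = 10; next = 9
base 7: 9 = 7 + 2; at 8: 8 + 2 = 10; next = 9
base 8: 9 = 8 + 1; at 9: 9 + 1 = 10; next = 9
base 9: 9 = 9; at 10: 10 = 10; next = 9
base 10: 9 = 9; at 11: 9 = 9; next = 8
base 11: 8 = 8; at 12: 8 = 8; next = 7
base 12: 7 = 7; at 13: 7 = 7; next = 6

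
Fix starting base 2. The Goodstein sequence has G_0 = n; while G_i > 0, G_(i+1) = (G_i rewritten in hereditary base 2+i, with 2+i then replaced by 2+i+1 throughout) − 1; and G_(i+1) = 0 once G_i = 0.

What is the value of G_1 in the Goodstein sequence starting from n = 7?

base 2: 7 = 2^2 + 2 + 1; at 3: 3^3 + 3 + 1 = 31; next = 30
base 3: 30 = 3^3 + 3; at 4: 4^4 + 4 = 260; next = 259

30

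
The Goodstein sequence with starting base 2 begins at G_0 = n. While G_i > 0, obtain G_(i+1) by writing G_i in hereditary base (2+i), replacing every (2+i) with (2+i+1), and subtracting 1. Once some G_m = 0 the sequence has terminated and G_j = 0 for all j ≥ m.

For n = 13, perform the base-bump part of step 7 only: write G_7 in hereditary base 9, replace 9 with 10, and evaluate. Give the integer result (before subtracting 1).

100000003326

G_0=13  [base 2] 2^(2 + 1) + 2^2 + 1  →[2↦3]→  3^(3 + 1) + 3^3 + 1 = 109  −1 ⇒ G_1=108
G_1=108  [base 3] 3^(3 + 1) + 3^3  →[3↦4]→  4^(4 + 1) + 4^4 = 1280  −1 ⇒ G_2=1279
G_2=1279  [base 4] 4^(4 + 1) + 3·4^3 + 3·4^2 + 3·4 + 3  →[4↦5]→  5^(5 + 1) + 3·5^3 + 3·5^2 + 3·5 + 3 = 16093  −1 ⇒ G_3=16092
G_3=16092  [base 5] 5^(5 + 1) + 3·5^3 + 3·5^2 + 3·5 + 2  →[5↦6]→  6^(6 + 1) + 3·6^3 + 3·6^2 + 3·6 + 2 = 280712  −1 ⇒ G_4=280711
G_4=280711  [base 6] 6^(6 + 1) + 3·6^3 + 3·6^2 + 3·6 + 1  →[6↦7]→  7^(7 + 1) + 3·7^3 + 3·7^2 + 3·7 + 1 = 5765999  −1 ⇒ G_5=5765998
G_5=5765998  [base 7] 7^(7 + 1) + 3·7^3 + 3·7^2 + 3·7  →[7↦8]→  8^(8 + 1) + 3·8^3 + 3·8^2 + 3·8 = 134219480  −1 ⇒ G_6=134219479
G_6=134219479  [base 8] 8^(8 + 1) + 3·8^3 + 3·8^2 + 2·8 + 7  →[8↦9]→  9^(9 + 1) + 3·9^3 + 3·9^2 + 2·9 + 7 = 3486786856  −1 ⇒ G_7=3486786855
G_7=3486786855  [base 9] 9^(9 + 1) + 3·9^3 + 3·9^2 + 2·9 + 6  →[9↦10]→  10^(10 + 1) + 3·10^3 + 3·10^2 + 2·10 + 6 = 100000003326  −1 ⇒ G_8=100000003325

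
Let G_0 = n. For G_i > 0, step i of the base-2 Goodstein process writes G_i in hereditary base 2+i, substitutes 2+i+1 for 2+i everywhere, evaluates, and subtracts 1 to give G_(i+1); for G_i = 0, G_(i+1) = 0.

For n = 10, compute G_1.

10 —HB2→ 2^(2 + 1) + 2 —bump→ 3^(3 + 1) + 3 = 84 —(−1)→ 83
83 —HB3→ 3^(3 + 1) + 2 —bump→ 4^(4 + 1) + 2 = 1026 —(−1)→ 1025

83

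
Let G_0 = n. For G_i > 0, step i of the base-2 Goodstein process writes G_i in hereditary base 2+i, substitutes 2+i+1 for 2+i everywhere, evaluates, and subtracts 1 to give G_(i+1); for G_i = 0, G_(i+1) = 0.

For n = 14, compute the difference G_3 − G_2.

17469

i=0: 14 = 2^(2 + 1) + 2^2 + 2 (b=2); 2→3: 3^(3 + 1) + 3^3 + 3 = 111; 111−1 = 110
i=1: 110 = 3^(3 + 1) + 3^3 + 2 (b=3); 3→4: 4^(4 + 1) + 4^4 + 2 = 1282; 1282−1 = 1281
i=2: 1281 = 4^(4 + 1) + 4^4 + 1 (b=4); 4→5: 5^(5 + 1) + 5^5 + 1 = 18751; 18751−1 = 18750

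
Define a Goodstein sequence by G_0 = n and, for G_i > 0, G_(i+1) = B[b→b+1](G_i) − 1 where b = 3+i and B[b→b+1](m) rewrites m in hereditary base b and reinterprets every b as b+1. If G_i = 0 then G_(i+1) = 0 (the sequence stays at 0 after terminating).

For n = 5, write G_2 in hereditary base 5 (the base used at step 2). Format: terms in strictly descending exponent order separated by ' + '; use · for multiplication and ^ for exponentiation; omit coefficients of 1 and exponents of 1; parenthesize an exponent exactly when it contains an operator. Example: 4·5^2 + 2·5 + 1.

G_0 = 5. HB_3(5) = 3 + 2. Bump = 6. G_1 = 5.
G_1 = 5. HB_4(5) = 4 + 1. Bump = 6. G_2 = 5.
G_2 = 5. HB_5(5) = 5. Bump = 6. G_3 = 5.

5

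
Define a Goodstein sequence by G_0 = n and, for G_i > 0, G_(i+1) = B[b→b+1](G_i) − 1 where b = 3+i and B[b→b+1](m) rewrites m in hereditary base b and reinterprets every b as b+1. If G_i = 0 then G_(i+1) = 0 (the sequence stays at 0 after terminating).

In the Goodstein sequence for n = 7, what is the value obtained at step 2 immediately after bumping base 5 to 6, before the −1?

i=0: 7 = 2·3 + 1 (b=3); 3→4: 2·4 + 1 = 9; 9−1 = 8
i=1: 8 = 2·4 (b=4); 4→5: 2·5 = 10; 10−1 = 9
i=2: 9 = 5 + 4 (b=5); 5→6: 6 + 4 = 10; 10−1 = 9

10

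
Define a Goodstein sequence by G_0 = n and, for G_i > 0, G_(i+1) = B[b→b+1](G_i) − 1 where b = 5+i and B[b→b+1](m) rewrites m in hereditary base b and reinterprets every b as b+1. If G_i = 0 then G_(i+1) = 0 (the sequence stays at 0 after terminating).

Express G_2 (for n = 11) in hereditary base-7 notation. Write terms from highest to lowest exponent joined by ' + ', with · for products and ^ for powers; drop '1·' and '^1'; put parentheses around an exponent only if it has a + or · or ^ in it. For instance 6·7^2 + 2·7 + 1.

7 + 6

(0) 11|_5 = 2·5 + 1 ↦ 2·6 + 1|_6 = 13 ⇒ 12
(1) 12|_6 = 2·6 ↦ 2·7|_7 = 14 ⇒ 13
(2) 13|_7 = 7 + 6 ↦ 8 + 6|_8 = 14 ⇒ 13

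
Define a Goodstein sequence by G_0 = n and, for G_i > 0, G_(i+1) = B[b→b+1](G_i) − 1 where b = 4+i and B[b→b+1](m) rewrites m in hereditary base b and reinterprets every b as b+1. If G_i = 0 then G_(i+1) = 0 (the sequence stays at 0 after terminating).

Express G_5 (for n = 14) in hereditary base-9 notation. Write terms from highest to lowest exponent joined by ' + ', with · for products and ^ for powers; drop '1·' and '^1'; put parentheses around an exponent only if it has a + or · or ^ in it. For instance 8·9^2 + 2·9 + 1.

2·9 + 4

step 0: 14 = 3·4 + 2; sub 5 for 4: 3·5 + 2; = 17; G_1 = 17−1 = 16
step 1: 16 = 3·5 + 1; sub 6 for 5: 3·6 + 1; = 19; G_2 = 19−1 = 18
step 2: 18 = 3·6; sub 7 for 6: 3·7; = 21; G_3 = 21−1 = 20
step 3: 20 = 2·7 + 6; sub 8 for 7: 2·8 + 6; = 22; G_4 = 22−1 = 21
step 4: 21 = 2·8 + 5; sub 9 for 8: 2·9 + 5; = 23; G_5 = 23−1 = 22
step 5: 22 = 2·9 + 4; sub 10 for 9: 2·10 + 4; = 24; G_6 = 24−1 = 23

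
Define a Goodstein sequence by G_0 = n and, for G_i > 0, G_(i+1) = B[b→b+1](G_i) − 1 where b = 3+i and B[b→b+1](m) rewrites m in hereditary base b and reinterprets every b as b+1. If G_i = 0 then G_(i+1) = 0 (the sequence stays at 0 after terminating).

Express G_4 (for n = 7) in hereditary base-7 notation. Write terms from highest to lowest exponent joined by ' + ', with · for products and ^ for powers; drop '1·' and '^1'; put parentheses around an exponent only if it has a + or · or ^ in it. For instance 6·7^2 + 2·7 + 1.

[0] 7 ≡ 2·3 + 1 (base 3). Lift 4: 9. −1: 8.
[1] 8 ≡ 2·4 (base 4). Lift 5: 10. −1: 9.
[2] 9 ≡ 5 + 4 (base 5). Lift 6: 10. −1: 9.
[3] 9 ≡ 6 + 3 (base 6). Lift 7: 10. −1: 9.
[4] 9 ≡ 7 + 2 (base 7). Lift 8: 10. −1: 9.

7 + 2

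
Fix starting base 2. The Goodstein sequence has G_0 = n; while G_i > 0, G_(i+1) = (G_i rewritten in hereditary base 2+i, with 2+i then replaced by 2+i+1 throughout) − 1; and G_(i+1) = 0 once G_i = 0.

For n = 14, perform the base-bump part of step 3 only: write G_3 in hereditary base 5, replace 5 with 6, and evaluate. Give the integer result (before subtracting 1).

[0] 14 ≡ 2^(2 + 1) + 2^2 + 2 (base 2). Lift 3: 111. −1: 110.
[1] 110 ≡ 3^(3 + 1) + 3^3 + 2 (base 3). Lift 4: 1282. −1: 1281.
[2] 1281 ≡ 4^(4 + 1) + 4^4 + 1 (base 4). Lift 5: 18751. −1: 18750.
[3] 18750 ≡ 5^(5 + 1) + 5^5 (base 5). Lift 6: 326592. −1: 326591.

326592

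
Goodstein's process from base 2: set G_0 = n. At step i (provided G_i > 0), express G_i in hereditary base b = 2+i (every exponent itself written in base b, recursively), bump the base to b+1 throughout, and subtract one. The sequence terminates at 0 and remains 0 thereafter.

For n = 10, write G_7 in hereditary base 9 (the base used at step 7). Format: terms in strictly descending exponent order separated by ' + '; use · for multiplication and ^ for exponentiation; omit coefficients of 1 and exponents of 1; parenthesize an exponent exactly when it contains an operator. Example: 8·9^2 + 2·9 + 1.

5·9^9 + 5·9^5 + 5·9^4 + 5·9^3 + 5·9^2 + 5·9 + 2

i=0: 10 = 2^(2 + 1) + 2 (b=2); 2→3: 3^(3 + 1) + 3 = 84; 84−1 = 83
i=1: 83 = 3^(3 + 1) + 2 (b=3); 3→4: 4^(4 + 1) + 2 = 1026; 1026−1 = 1025
i=2: 1025 = 4^(4 + 1) + 1 (b=4); 4→5: 5^(5 + 1) + 1 = 15626; 15626−1 = 15625
i=3: 15625 = 5^(5 + 1) (b=5); 5→6: 6^(6 + 1) = 279936; 279936−1 = 279935
i=4: 279935 = 5·6^6 + 5·6^5 + 5·6^4 + 5·6^3 + 5·6^2 + 5·6 + 5 (b=6); 6→7: 5·7^7 + 5·7^5 + 5·7^4 + 5·7^3 + 5·7^2 + 5·7 + 5 = 4215755; 4215755−1 = 4215754
i=5: 4215754 = 5·7^7 + 5·7^5 + 5·7^4 + 5·7^3 + 5·7^2 + 5·7 + 4 (b=7); 7→8: 5·8^8 + 5·8^5 + 5·8^4 + 5·8^3 + 5·8^2 + 5·8 + 4 = 84073324; 84073324−1 = 84073323
i=6: 84073323 = 5·8^8 + 5·8^5 + 5·8^4 + 5·8^3 + 5·8^2 + 5·8 + 3 (b=8); 8→9: 5·9^9 + 5·9^5 + 5·9^4 + 5·9^3 + 5·9^2 + 5·9 + 3 = 1937434593; 1937434593−1 = 1937434592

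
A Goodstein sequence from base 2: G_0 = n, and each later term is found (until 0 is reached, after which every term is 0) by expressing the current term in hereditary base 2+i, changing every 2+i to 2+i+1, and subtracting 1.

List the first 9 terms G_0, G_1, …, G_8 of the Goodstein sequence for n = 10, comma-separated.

10, 83, 1025, 15625, 279935, 4215754, 84073323, 1937434592, 50000555551

[0] 10 ≡ 2^(2 + 1) + 2 (base 2). Lift 3: 84. −1: 83.
[1] 83 ≡ 3^(3 + 1) + 2 (base 3). Lift 4: 1026. −1: 1025.
[2] 1025 ≡ 4^(4 + 1) + 1 (base 4). Lift 5: 15626. −1: 15625.
[3] 15625 ≡ 5^(5 + 1) (base 5). Lift 6: 279936. −1: 279935.
[4] 279935 ≡ 5·6^6 + 5·6^5 + 5·6^4 + 5·6^3 + 5·6^2 + 5·6 + 5 (base 6). Lift 7: 4215755. −1: 4215754.
[5] 4215754 ≡ 5·7^7 + 5·7^5 + 5·7^4 + 5·7^3 + 5·7^2 + 5·7 + 4 (base 7). Lift 8: 84073324. −1: 84073323.
[6] 84073323 ≡ 5·8^8 + 5·8^5 + 5·8^4 + 5·8^3 + 5·8^2 + 5·8 + 3 (base 8). Lift 9: 1937434593. −1: 1937434592.
[7] 1937434592 ≡ 5·9^9 + 5·9^5 + 5·9^4 + 5·9^3 + 5·9^2 + 5·9 + 2 (base 9). Lift 10: 50000555552. −1: 50000555551.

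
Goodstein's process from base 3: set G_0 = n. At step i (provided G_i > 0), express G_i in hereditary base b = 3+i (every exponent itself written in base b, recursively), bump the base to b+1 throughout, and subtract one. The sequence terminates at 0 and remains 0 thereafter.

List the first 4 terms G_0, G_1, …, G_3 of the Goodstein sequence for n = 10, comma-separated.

G_0 = 10. HB_3(10) = 3^2 + 1. Bump = 17. G_1 = 16.
G_1 = 16. HB_4(16) = 4^2. Bump = 25. G_2 = 24.
G_2 = 24. HB_5(24) = 4·5 + 4. Bump = 28. G_3 = 27.

10, 16, 24, 27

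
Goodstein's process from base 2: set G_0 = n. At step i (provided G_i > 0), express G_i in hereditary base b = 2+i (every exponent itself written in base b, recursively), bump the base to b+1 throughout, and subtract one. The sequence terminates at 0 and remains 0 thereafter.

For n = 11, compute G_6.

G_0 = 11. HB_2(11) = 2^(2 + 1) + 2 + 1. Bump = 85. G_1 = 84.
G_1 = 84. HB_3(84) = 3^(3 + 1) + 3. Bump = 1028. G_2 = 1027.
G_2 = 1027. HB_4(1027) = 4^(4 + 1) + 3. Bump = 15628. G_3 = 15627.
G_3 = 15627. HB_5(15627) = 5^(5 + 1) + 2. Bump = 279938. G_4 = 279937.
G_4 = 279937. HB_6(279937) = 6^(6 + 1) + 1. Bump = 5764802. G_5 = 5764801.
G_5 = 5764801. HB_7(5764801) = 7^(7 + 1). Bump = 134217728. G_6 = 134217727.
G_6 = 134217727. HB_8(134217727) = 7·8^8 + 7·8^7 + 7·8^6 + 7·8^5 + 7·8^4 + 7·8^3 + 7·8^2 + 7·8 + 7. Bump = 2749609303. G_7 = 2749609302.

134217727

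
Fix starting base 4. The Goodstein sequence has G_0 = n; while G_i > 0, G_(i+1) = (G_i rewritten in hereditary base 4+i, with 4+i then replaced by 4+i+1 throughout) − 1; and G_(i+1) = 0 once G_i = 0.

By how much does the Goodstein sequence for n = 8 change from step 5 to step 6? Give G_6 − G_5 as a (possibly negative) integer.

i=0: 8 = 2·4 (b=4); 4→5: 2·5 = 10; 10−1 = 9
i=1: 9 = 5 + 4 (b=5); 5→6: 6 + 4 = 10; 10−1 = 9
i=2: 9 = 6 + 3 (b=6); 6→7: 7 + 3 = 10; 10−1 = 9
i=3: 9 = 7 + 2 (b=7); 7→8: 8 + 2 = 10; 10−1 = 9
i=4: 9 = 8 + 1 (b=8); 8→9: 9 + 1 = 10; 10−1 = 9
i=5: 9 = 9 (b=9); 9→10: 10 = 10; 10−1 = 9

0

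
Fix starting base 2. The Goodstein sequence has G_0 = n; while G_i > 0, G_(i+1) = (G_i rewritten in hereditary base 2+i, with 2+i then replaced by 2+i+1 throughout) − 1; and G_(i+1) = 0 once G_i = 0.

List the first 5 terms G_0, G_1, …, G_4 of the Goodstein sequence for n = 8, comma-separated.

8 —HB2→ 2^(2 + 1) —bump→ 3^(3 + 1) = 81 —(−1)→ 80
80 —HB3→ 2·3^3 + 2·3^2 + 2·3 + 2 —bump→ 2·4^4 + 2·4^2 + 2·4 + 2 = 554 —(−1)→ 553
553 —HB4→ 2·4^4 + 2·4^2 + 2·4 + 1 —bump→ 2·5^5 + 2·5^2 + 2·5 + 1 = 6311 —(−1)→ 6310
6310 —HB5→ 2·5^5 + 2·5^2 + 2·5 —bump→ 2·6^6 + 2·6^2 + 2·6 = 93396 —(−1)→ 93395

8, 80, 553, 6310, 93395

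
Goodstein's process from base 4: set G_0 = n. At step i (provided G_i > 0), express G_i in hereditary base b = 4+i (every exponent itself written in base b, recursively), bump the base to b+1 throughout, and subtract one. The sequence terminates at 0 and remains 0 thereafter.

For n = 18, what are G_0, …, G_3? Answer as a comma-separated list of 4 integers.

18, 26, 36, 48

G_0 = 18. HB_4(18) = 4^2 + 2. Bump = 27. G_1 = 26.
G_1 = 26. HB_5(26) = 5^2 + 1. Bump = 37. G_2 = 36.
G_2 = 36. HB_6(36) = 6^2. Bump = 49. G_3 = 48.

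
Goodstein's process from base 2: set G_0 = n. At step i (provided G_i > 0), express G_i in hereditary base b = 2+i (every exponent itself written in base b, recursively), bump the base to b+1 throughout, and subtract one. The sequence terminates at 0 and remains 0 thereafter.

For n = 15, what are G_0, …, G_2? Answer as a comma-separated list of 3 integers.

15, 111, 1283

G_0 = 15. HB_2(15) = 2^(2 + 1) + 2^2 + 2 + 1. Bump = 112. G_1 = 111.
G_1 = 111. HB_3(111) = 3^(3 + 1) + 3^3 + 3. Bump = 1284. G_2 = 1283.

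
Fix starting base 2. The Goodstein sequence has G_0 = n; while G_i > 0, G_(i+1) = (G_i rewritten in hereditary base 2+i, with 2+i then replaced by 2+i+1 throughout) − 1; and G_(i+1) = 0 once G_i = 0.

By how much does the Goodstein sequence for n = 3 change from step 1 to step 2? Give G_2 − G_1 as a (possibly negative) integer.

[0] 3 ≡ 2 + 1 (base 2). Lift 3: 4. −1: 3.
[1] 3 ≡ 3 (base 3). Lift 4: 4. −1: 3.

0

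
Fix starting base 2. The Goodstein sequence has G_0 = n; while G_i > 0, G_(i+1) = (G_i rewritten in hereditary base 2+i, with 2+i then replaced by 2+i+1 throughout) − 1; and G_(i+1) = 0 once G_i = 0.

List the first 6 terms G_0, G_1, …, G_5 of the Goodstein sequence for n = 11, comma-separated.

G_0 = 11. HB_2(11) = 2^(2 + 1) + 2 + 1. Bump = 85. G_1 = 84.
G_1 = 84. HB_3(84) = 3^(3 + 1) + 3. Bump = 1028. G_2 = 1027.
G_2 = 1027. HB_4(1027) = 4^(4 + 1) + 3. Bump = 15628. G_3 = 15627.
G_3 = 15627. HB_5(15627) = 5^(5 + 1) + 2. Bump = 279938. G_4 = 279937.
G_4 = 279937. HB_6(279937) = 6^(6 + 1) + 1. Bump = 5764802. G_5 = 5764801.

11, 84, 1027, 15627, 279937, 5764801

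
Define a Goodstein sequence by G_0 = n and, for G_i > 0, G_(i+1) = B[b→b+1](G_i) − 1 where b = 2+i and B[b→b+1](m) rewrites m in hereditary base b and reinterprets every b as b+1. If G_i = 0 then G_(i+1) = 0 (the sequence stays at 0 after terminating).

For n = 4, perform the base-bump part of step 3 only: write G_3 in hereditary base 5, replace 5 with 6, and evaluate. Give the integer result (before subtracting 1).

84

4 —HB2→ 2^2 —bump→ 3^3 = 27 —(−1)→ 26
26 —HB3→ 2·3^2 + 2·3 + 2 —bump→ 2·4^2 + 2·4 + 2 = 42 —(−1)→ 41
41 —HB4→ 2·4^2 + 2·4 + 1 —bump→ 2·5^2 + 2·5 + 1 = 61 —(−1)→ 60
60 —HB5→ 2·5^2 + 2·5 —bump→ 2·6^2 + 2·6 = 84 —(−1)→ 83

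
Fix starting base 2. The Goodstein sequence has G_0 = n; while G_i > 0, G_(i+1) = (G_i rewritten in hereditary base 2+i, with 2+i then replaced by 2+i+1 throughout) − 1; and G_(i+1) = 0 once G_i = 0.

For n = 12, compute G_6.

134217867

step 0: 12 = 2^(2 + 1) + 2^2; sub 3 for 2: 3^(3 + 1) + 3^3; = 108; G_1 = 108−1 = 107
step 1: 107 = 3^(3 + 1) + 2·3^2 + 2·3 + 2; sub 4 for 3: 4^(4 + 1) + 2·4^2 + 2·4 + 2; = 1066; G_2 = 1066−1 = 1065
step 2: 1065 = 4^(4 + 1) + 2·4^2 + 2·4 + 1; sub 5 for 4: 5^(5 + 1) + 2·5^2 + 2·5 + 1; = 15686; G_3 = 15686−1 = 15685
step 3: 15685 = 5^(5 + 1) + 2·5^2 + 2·5; sub 6 for 5: 6^(6 + 1) + 2·6^2 + 2·6; = 280020; G_4 = 280020−1 = 280019
step 4: 280019 = 6^(6 + 1) + 2·6^2 + 6 + 5; sub 7 for 6: 7^(7 + 1) + 2·7^2 + 7 + 5; = 5764911; G_5 = 5764911−1 = 5764910
step 5: 5764910 = 7^(7 + 1) + 2·7^2 + 7 + 4; sub 8 for 7: 8^(8 + 1) + 2·8^2 + 8 + 4; = 134217868; G_6 = 134217868−1 = 134217867
step 6: 134217867 = 8^(8 + 1) + 2·8^2 + 8 + 3; sub 9 for 8: 9^(9 + 1) + 2·9^2 + 9 + 3; = 3486784575; G_7 = 3486784575−1 = 3486784574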